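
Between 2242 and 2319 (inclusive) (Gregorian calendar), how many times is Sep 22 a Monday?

Track Sep 22's weekday year by year (advancing +1, or +2 across a Feb 29):
  2242: Thu  2243: Fri (+1)  2244: Sun (+2)  2245: Mon (+1) ✓  2246: Tue (+1)
  2247: Wed (+1)  2248: Fri (+2)  2249: Sat (+1)  2250: Sun (+1)  2251: Mon (+1) ✓
  2252: Wed (+2)  2253: Thu (+1)  2254: Fri (+1)  2255: Sat (+1)  … (50 more years) …
  2306: Sat (+1)  2307: Sun (+1)  2308: Tue (+2)  2309: Wed (+1)  2310: Thu (+1)
  2311: Fri (+1)  2312: Sun (+2)  2313: Mon (+1) ✓  2314: Tue (+1)  2315: Wed (+1)
  2316: Fri (+2)  2317: Sat (+1)  2318: Sun (+1)  2319: Mon (+1) ✓
Monday years: 2245, 2251, 2256, 2262, 2273, 2279, 2284, 2290, 2302, 2313, 2319 — 11 in total.

11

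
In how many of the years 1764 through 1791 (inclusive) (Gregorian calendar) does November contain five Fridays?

8

November has 30 days; it has five Fridays when Friday falls among the first (month-length − 28) days — i.e. when November 1 is one of Friday/Thursday.
November 1 by year: 1764:Thu✓ 1765:Fri✓ 1766:Sat 1767:Sun 1768:Tue 1769:Wed 1770:Thu✓ 1771:Fri✓ 1772:Sun 1773:Mon 1774:Tue 1775:Wed 1776:Fri✓ 1777:Sat 1778:Sun 1779:Mon 1780:Wed 1781:Thu✓ 1782:Fri✓ 1783:Sat 1784:Mon 1785:Tue 1786:Wed 1787:Thu✓ 1788:Sat 1789:Sun 1790:Mon 1791:Tue
Years with five Fridays: 1764, 1765, 1770, 1771, 1776, 1781, 1782, 1787 → 8.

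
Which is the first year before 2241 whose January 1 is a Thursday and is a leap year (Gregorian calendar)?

2224

Jan 1 advances by 2 weekdays after a leap year and by 1 after a common year.
2241: Jan 1 is Friday.
2240: Wednesday (leap)
2239: Tuesday
2238: Monday
2237: Sunday
2236: Friday (leap)
2235: Thursday
2234: Wednesday
2233: Tuesday
2232: Sunday (leap)
2231: Saturday
2230: Friday
2229: Thursday
2228: Tuesday (leap)
2227: Monday
2226: Sunday
2225: Saturday
2224: Thursday (leap)
2224 begins on a Thursday and is a leap year.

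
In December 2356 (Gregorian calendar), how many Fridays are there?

December 2356 has 31 days and begins on Saturday.
The first Friday is December 7.
Fridays fall on 7, 14, 21, 28 — that's 4.

4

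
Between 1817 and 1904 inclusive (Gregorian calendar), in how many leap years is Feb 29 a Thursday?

2

Leap years in 1817–1904: 21 of them.
Feb 29 weekday advances by 5 (mod 7) from one leap year to the next four years later (or differs when a century non-leap intervenes).
Leap-day weekdays: 1820:Tue 1824:Sun 1828:Fri 1832:Wed 1836:Mon 1840:Sat 1844:Thu✓ 1848:Tue 1852:Sun 1856:Fri 1860:Wed 1864:Mon 1868:Sat 1872:Thu✓ 1876:Tue 1880:Sun 1884:Fri 1888:Wed 1892:Mon 1896:Sat 1904:Mon
Thursday: 1844, 1872 → 2.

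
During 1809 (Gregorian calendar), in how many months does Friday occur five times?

4

A month of length L has five Fridays iff its first Friday is on day ≤ L−28 (so day 1–3 in a 31-day month, 1–2 in a 30-day month, day 1 in a leap February).
Checking each month of 1809: Jan starts Sun (31d); Feb starts Wed (28d); Mar starts Wed (31d) ✓; Apr starts Sat (30d); May starts Mon (31d); Jun starts Thu (30d) ✓; Jul starts Sat (31d); Aug starts Tue (31d); Sep starts Fri (30d) ✓; Oct starts Sun (31d); Nov starts Wed (30d); Dec starts Fri (31d) ✓.
Five-Friday months: March, June, September, December → 4.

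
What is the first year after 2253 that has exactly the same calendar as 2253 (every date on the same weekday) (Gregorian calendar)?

2259

Two years share a calendar iff Jan 1 falls on the same weekday and both are leap or both are common. 2253: Jan 1 is Saturday, common year.
2254: Jan 1 Sunday, common
2255: Jan 1 Monday, common
2256: Jan 1 Tuesday, leap
2257: Jan 1 Thursday, common
2258: Jan 1 Friday, common
2259: Jan 1 Saturday, common
2259 matches on both conditions.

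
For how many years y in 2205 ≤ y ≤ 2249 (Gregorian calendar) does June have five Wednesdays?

June has 30 days; it has five Wednesdays when Wednesday falls among the first (month-length − 28) days — i.e. when June 1 is one of Wednesday/Tuesday.
June 1 by year: 2205:Sat 2206:Sun 2207:Mon 2208:Wed✓ 2209:Thu 2210:Fri 2211:Sat 2212:Mon 2213:Tue✓ 2214:Wed✓ 2215:Thu 2216:Sat 2217:Sun 2218:Mon 2219:Tue✓ …(15 more)… 2235:Mon 2236:Wed✓ 2237:Thu 2238:Fri 2239:Sat 2240:Mon 2241:Tue✓ 2242:Wed✓ 2243:Thu 2244:Sat 2245:Sun 2246:Mon 2247:Tue✓ 2248:Thu 2249:Fri
Years with five Wednesdays: 2208, 2213, 2214, 2219, 2224, 2225, 2230, 2231, 2236, 2241, 2242, 2247 → 12.

12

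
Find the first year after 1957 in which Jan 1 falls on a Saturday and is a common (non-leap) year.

Jan 1 advances by 2 weekdays after a leap year and by 1 after a common year.
1957: Jan 1 is Tuesday.
1958: Wednesday
1959: Thursday
1960: Friday (leap)
1961: Sunday
1962: Monday
1963: Tuesday
1964: Wednesday (leap)
1965: Friday
1966: Saturday
1966 begins on a Saturday and is a common year.

1966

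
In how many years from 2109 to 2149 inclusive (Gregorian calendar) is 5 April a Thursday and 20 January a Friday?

Check each year's weekday for 5 April and 20 January:
  2109: Fri/Sun  2110: Sat/Mon  2111: Sun/Tue  2112: Tue/Wed  2113: Wed/Fri  2114: Thu/Sat  2115: Fri/Sun  2116: Sun/Mon  2117: Mon/Wed  2118: Tue/Thu  2119: Wed/Fri  2120: Fri/Sat  2121: Sat/Mon  2122: Sun/Tue  …(13 more)…  2136: Thu/Fri ✓  2137: Fri/Sun  2138: Sat/Mon  2139: Sun/Tue  2140: Tue/Wed  2141: Wed/Fri  2142: Thu/Sat  2143: Fri/Sun  2144: Sun/Mon  2145: Mon/Wed  2146: Tue/Thu  2147: Wed/Fri  2148: Fri/Sat  2149: Sat/Mon
Both conditions hold in: 2136 — 1.

1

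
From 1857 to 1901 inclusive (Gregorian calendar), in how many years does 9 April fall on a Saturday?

Track 9 April's weekday year by year (advancing +1, or +2 across a Feb 29):
  1857: Thu  1858: Fri (+1)  1859: Sat (+1) ✓  1860: Mon (+2)  1861: Tue (+1)
  1862: Wed (+1)  1863: Thu (+1)  1864: Sat (+2) ✓  1865: Sun (+1)  1866: Mon (+1)
  1867: Tue (+1)  1868: Thu (+2)  1869: Fri (+1)  1870: Sat (+1) ✓  … (17 more years) …
  1888: Mon (+2)  1889: Tue (+1)  1890: Wed (+1)  1891: Thu (+1)  1892: Sat (+2) ✓
  1893: Sun (+1)  1894: Mon (+1)  1895: Tue (+1)  1896: Thu (+2)  1897: Fri (+1)
  1898: Sat (+1) ✓  1899: Sun (+1)  1900: Mon (+1)  1901: Tue (+1)
Saturday years: 1859, 1864, 1870, 1881, 1887, 1892, 1898 — 7 in total.

7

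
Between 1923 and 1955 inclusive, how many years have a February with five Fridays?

February has 28 days (29 in leap years); it has five Fridays when Friday falls among the first (month-length − 28) days — i.e. when February 1 is Friday in a leap year (never in a common year).
February 1 by year: 1923:Thu 1924:Fri✓ 1925:Sun 1926:Mon 1927:Tue 1928:Wed 1929:Fri 1930:Sat 1931:Sun 1932:Mon 1933:Wed 1934:Thu 1935:Fri 1936:Sat 1937:Mon …(3 more)… 1941:Sat 1942:Sun 1943:Mon 1944:Tue 1945:Thu 1946:Fri 1947:Sat 1948:Sun 1949:Tue 1950:Wed 1951:Thu 1952:Fri✓ 1953:Sun 1954:Mon 1955:Tue
Years with five Fridays: 1924, 1952 → 2.

2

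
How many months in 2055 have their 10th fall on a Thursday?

Check the 10th of each month of 2055: Jan 10: Sun, Feb 10: Wed, Mar 10: Wed, Apr 10: Sat, May 10: Mon, Jun 10: Thu, Jul 10: Sat, Aug 10: Tue, Sep 10: Fri, Oct 10: Sun, Nov 10: Wed, Dec 10: Fri.
Thursday occurs in June — 1 month.

1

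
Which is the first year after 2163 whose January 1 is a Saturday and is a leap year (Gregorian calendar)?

2180

Jan 1 advances by 2 weekdays after a leap year and by 1 after a common year.
2163: Jan 1 is Saturday.
2164: Sunday (leap)
2165: Tuesday
2166: Wednesday
2167: Thursday
2168: Friday (leap)
2169: Sunday
2170: Monday
2171: Tuesday
2172: Wednesday (leap)
2173: Friday
2174: Saturday
2175: Sunday
2176: Monday (leap)
2177: Wednesday
2178: Thursday
2179: Friday
2180: Saturday (leap)
2180 begins on a Saturday and is a leap year.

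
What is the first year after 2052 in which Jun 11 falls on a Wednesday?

2053

From one year to the next, a fixed date's weekday advances by 1, or by 2 when a Feb 29 lies between the two dates.
2052: June 11 is Tuesday.
2053: Wednesday (+1)
Jun 11 falls on a Wednesday in 2053.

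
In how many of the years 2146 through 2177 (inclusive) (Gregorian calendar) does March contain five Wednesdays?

March has 31 days; it has five Wednesdays when Wednesday falls among the first (month-length − 28) days — i.e. when March 1 is one of Wednesday/Tuesday/Monday.
March 1 by year: 2146:Tue✓ 2147:Wed✓ 2148:Fri 2149:Sat 2150:Sun 2151:Mon✓ 2152:Wed✓ 2153:Thu 2154:Fri 2155:Sat 2156:Mon✓ 2157:Tue✓ 2158:Wed✓ 2159:Thu 2160:Sat 2161:Sun 2162:Mon✓ 2163:Tue✓ 2164:Thu 2165:Fri 2166:Sat 2167:Sun 2168:Tue✓ 2169:Wed✓ 2170:Thu 2171:Fri 2172:Sun 2173:Mon✓ 2174:Tue✓ 2175:Wed✓ 2176:Fri 2177:Sat
Years with five Wednesdays: 2146, 2147, 2151, 2152, 2156, 2157, 2158, 2162, 2163, 2168, 2169, 2173, 2174, 2175 → 14.

14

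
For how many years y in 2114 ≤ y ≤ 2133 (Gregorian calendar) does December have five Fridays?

December has 31 days; it has five Fridays when Friday falls among the first (month-length − 28) days — i.e. when December 1 is one of Friday/Thursday/Wednesday.
December 1 by year: 2114:Sat 2115:Sun 2116:Tue 2117:Wed✓ 2118:Thu✓ 2119:Fri✓ 2120:Sun 2121:Mon 2122:Tue 2123:Wed✓ 2124:Fri✓ 2125:Sat 2126:Sun 2127:Mon 2128:Wed✓ 2129:Thu✓ 2130:Fri✓ 2131:Sat 2132:Mon 2133:Tue
Years with five Fridays: 2117, 2118, 2119, 2123, 2124, 2128, 2129, 2130 → 8.

8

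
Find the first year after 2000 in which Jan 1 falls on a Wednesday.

Jan 1 advances by 2 weekdays after a leap year and by 1 after a common year.
2000: Jan 1 is Saturday (leap).
2001: Monday
2002: Tuesday
2003: Wednesday
2003 begins on a Wednesday

2003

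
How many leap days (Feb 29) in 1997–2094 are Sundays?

Leap years in 1997–2094: 24 of them.
Feb 29 weekday advances by 5 (mod 7) from one leap year to the next four years later (or differs when a century non-leap intervenes).
Leap-day weekdays: 2000:Tue 2004:Sun✓ 2008:Fri 2012:Wed 2016:Mon 2020:Sat 2024:Thu 2028:Tue 2032:Sun✓ 2036:Fri 2040:Wed 2044:Mon 2048:Sat 2052:Thu 2056:Tue 2060:Sun✓ 2064:Fri 2068:Wed 2072:Mon 2076:Sat 2080:Thu 2084:Tue 2088:Sun✓ 2092:Fri
Sunday: 2004, 2032, 2060, 2088 → 4.

4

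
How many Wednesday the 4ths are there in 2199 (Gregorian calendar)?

2

Check the 4th of each month of 2199: Jan 4: Fri, Feb 4: Mon, Mar 4: Mon, Apr 4: Thu, May 4: Sat, Jun 4: Tue, Jul 4: Thu, Aug 4: Sun, Sep 4: Wed, Oct 4: Fri, Nov 4: Mon, Dec 4: Wed.
Wednesday occurs in September, December — 2 months.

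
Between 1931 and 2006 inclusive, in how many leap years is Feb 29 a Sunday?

Leap years in 1931–2006: 19 of them.
Feb 29 weekday advances by 5 (mod 7) from one leap year to the next four years later (or differs when a century non-leap intervenes).
Leap-day weekdays: 1932:Mon 1936:Sat 1940:Thu 1944:Tue 1948:Sun✓ 1952:Fri 1956:Wed 1960:Mon 1964:Sat 1968:Thu 1972:Tue 1976:Sun✓ 1980:Fri 1984:Wed 1988:Mon 1992:Sat 1996:Thu 2000:Tue 2004:Sun✓
Sunday: 1948, 1976, 2004 → 3.

3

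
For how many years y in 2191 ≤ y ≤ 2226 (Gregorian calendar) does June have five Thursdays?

June has 30 days; it has five Thursdays when Thursday falls among the first (month-length − 28) days — i.e. when June 1 is one of Thursday/Wednesday.
June 1 by year: 2191:Wed✓ 2192:Fri 2193:Sat 2194:Sun 2195:Mon 2196:Wed✓ 2197:Thu✓ 2198:Fri 2199:Sat 2200:Sun 2201:Mon 2202:Tue 2203:Wed✓ 2204:Fri 2205:Sat …(6 more)… 2212:Mon 2213:Tue 2214:Wed✓ 2215:Thu✓ 2216:Sat 2217:Sun 2218:Mon 2219:Tue 2220:Thu✓ 2221:Fri 2222:Sat 2223:Sun 2224:Tue 2225:Wed✓ 2226:Thu✓
Years with five Thursdays: 2191, 2196, 2197, 2203, 2208, 2209, 2214, 2215, 2220, 2225, 2226 → 11.

11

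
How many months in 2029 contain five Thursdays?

4

A month of length L has five Thursdays iff its first Thursday is on day ≤ L−28 (so day 1–3 in a 31-day month, 1–2 in a 30-day month, day 1 in a leap February).
Checking each month of 2029: Jan starts Mon (31d); Feb starts Thu (28d); Mar starts Thu (31d) ✓; Apr starts Sun (30d); May starts Tue (31d) ✓; Jun starts Fri (30d); Jul starts Sun (31d); Aug starts Wed (31d) ✓; Sep starts Sat (30d); Oct starts Mon (31d); Nov starts Thu (30d) ✓; Dec starts Sat (31d).
Five-Thursday months: March, May, August, November → 4.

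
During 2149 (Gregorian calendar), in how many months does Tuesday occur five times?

A month of length L has five Tuesdays iff its first Tuesday is on day ≤ L−28 (so day 1–3 in a 31-day month, 1–2 in a 30-day month, day 1 in a leap February).
Checking each month of 2149: Jan starts Wed (31d); Feb starts Sat (28d); Mar starts Sat (31d); Apr starts Tue (30d) ✓; May starts Thu (31d); Jun starts Sun (30d); Jul starts Tue (31d) ✓; Aug starts Fri (31d); Sep starts Mon (30d) ✓; Oct starts Wed (31d); Nov starts Sat (30d); Dec starts Mon (31d) ✓.
Five-Tuesday months: April, July, September, December → 4.

4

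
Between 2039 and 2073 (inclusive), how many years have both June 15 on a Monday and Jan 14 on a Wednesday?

Check each year's weekday for June 15 and Jan 14:
  2039: Wed/Fri  2040: Fri/Sat  2041: Sat/Mon  2042: Sun/Tue  2043: Mon/Wed ✓  2044: Wed/Thu  2045: Thu/Sat  2046: Fri/Sun  2047: Sat/Mon  2048: Mon/Tue  2049: Tue/Thu  2050: Wed/Fri  2051: Thu/Sat  2052: Sat/Sun  …(7 more)…  2060: Tue/Wed  2061: Wed/Fri  2062: Thu/Sat  2063: Fri/Sun  2064: Sun/Mon  2065: Mon/Wed ✓  2066: Tue/Thu  2067: Wed/Fri  2068: Fri/Sat  2069: Sat/Mon  2070: Sun/Tue  2071: Mon/Wed ✓  2072: Wed/Thu  2073: Thu/Sat
Both conditions hold in: 2043, 2054, 2065, 2071 — 4.

4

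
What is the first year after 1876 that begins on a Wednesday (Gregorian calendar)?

1879

Jan 1 advances by 2 weekdays after a leap year and by 1 after a common year.
1876: Jan 1 is Saturday (leap).
1877: Monday
1878: Tuesday
1879: Wednesday
1879 begins on a Wednesday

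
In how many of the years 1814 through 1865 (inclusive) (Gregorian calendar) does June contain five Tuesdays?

June has 30 days; it has five Tuesdays when Tuesday falls among the first (month-length − 28) days — i.e. when June 1 is one of Tuesday/Monday.
June 1 by year: 1814:Wed 1815:Thu 1816:Sat 1817:Sun 1818:Mon✓ 1819:Tue✓ 1820:Thu 1821:Fri 1822:Sat 1823:Sun 1824:Tue✓ 1825:Wed 1826:Thu 1827:Fri 1828:Sun …(22 more)… 1851:Sun 1852:Tue✓ 1853:Wed 1854:Thu 1855:Fri 1856:Sun 1857:Mon✓ 1858:Tue✓ 1859:Wed 1860:Fri 1861:Sat 1862:Sun 1863:Mon✓ 1864:Wed 1865:Thu
Years with five Tuesdays: 1818, 1819, 1824, 1829, 1830, 1835, 1840, 1841, 1846, 1847, 1852, 1857, 1858, 1863 → 14.

14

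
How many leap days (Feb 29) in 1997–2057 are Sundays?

2

Leap years in 1997–2057: 15 of them.
Feb 29 weekday advances by 5 (mod 7) from one leap year to the next four years later (or differs when a century non-leap intervenes).
Leap-day weekdays: 2000:Tue 2004:Sun✓ 2008:Fri 2012:Wed 2016:Mon 2020:Sat 2024:Thu 2028:Tue 2032:Sun✓ 2036:Fri 2040:Wed 2044:Mon 2048:Sat 2052:Thu 2056:Tue
Sunday: 2004, 2032 → 2.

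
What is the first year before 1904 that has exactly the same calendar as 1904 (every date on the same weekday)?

1892

Two years share a calendar iff Jan 1 falls on the same weekday and both are leap or both are common. 1904: Jan 1 is Friday, leap year.
1903: Jan 1 Thursday, common
1902: Jan 1 Wednesday, common
1901: Jan 1 Tuesday, common
1900: Jan 1 Monday, common
1899: Jan 1 Sunday, common
1898: Jan 1 Saturday, common
1897: Jan 1 Friday, common
1896: Jan 1 Wednesday, leap
1895: Jan 1 Tuesday, common
1894: Jan 1 Monday, common
1893: Jan 1 Sunday, common
1892: Jan 1 Friday, leap
1892 matches on both conditions.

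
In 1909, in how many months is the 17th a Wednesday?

3

Check the 17th of each month of 1909: Jan 17: Sun, Feb 17: Wed, Mar 17: Wed, Apr 17: Sat, May 17: Mon, Jun 17: Thu, Jul 17: Sat, Aug 17: Tue, Sep 17: Fri, Oct 17: Sun, Nov 17: Wed, Dec 17: Fri.
Wednesday occurs in February, March, November — 3 months.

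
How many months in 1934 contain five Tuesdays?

A month of length L has five Tuesdays iff its first Tuesday is on day ≤ L−28 (so day 1–3 in a 31-day month, 1–2 in a 30-day month, day 1 in a leap February).
Checking each month of 1934: Jan starts Mon (31d) ✓; Feb starts Thu (28d); Mar starts Thu (31d); Apr starts Sun (30d); May starts Tue (31d) ✓; Jun starts Fri (30d); Jul starts Sun (31d) ✓; Aug starts Wed (31d); Sep starts Sat (30d); Oct starts Mon (31d) ✓; Nov starts Thu (30d); Dec starts Sat (31d).
Five-Tuesday months: January, May, July, October → 4.

4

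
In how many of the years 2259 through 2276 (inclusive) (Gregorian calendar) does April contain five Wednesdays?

April has 30 days; it has five Wednesdays when Wednesday falls among the first (month-length − 28) days — i.e. when April 1 is one of Wednesday/Tuesday.
April 1 by year: 2259:Fri 2260:Sun 2261:Mon 2262:Tue✓ 2263:Wed✓ 2264:Fri 2265:Sat 2266:Sun 2267:Mon 2268:Wed✓ 2269:Thu 2270:Fri 2271:Sat 2272:Mon 2273:Tue✓ 2274:Wed✓ 2275:Thu 2276:Sat
Years with five Wednesdays: 2262, 2263, 2268, 2273, 2274 → 5.

5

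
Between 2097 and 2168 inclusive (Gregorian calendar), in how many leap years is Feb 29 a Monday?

Leap years in 2097–2168: 17 of them.
Feb 29 weekday advances by 5 (mod 7) from one leap year to the next four years later (or differs when a century non-leap intervenes).
Leap-day weekdays: 2104:Fri 2108:Wed 2112:Mon✓ 2116:Sat 2120:Thu 2124:Tue 2128:Sun 2132:Fri 2136:Wed 2140:Mon✓ 2144:Sat 2148:Thu 2152:Tue 2156:Sun 2160:Fri 2164:Wed 2168:Mon✓
Monday: 2112, 2140, 2168 → 3.

3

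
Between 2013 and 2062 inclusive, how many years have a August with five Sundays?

August has 31 days; it has five Sundays when Sunday falls among the first (month-length − 28) days — i.e. when August 1 is one of Sunday/Saturday/Friday.
August 1 by year: 2013:Thu 2014:Fri✓ 2015:Sat✓ 2016:Mon 2017:Tue 2018:Wed 2019:Thu 2020:Sat✓ 2021:Sun✓ 2022:Mon 2023:Tue 2024:Thu 2025:Fri✓ 2026:Sat✓ 2027:Sun✓ …(20 more)… 2048:Sat✓ 2049:Sun✓ 2050:Mon 2051:Tue 2052:Thu 2053:Fri✓ 2054:Sat✓ 2055:Sun✓ 2056:Tue 2057:Wed 2058:Thu 2059:Fri✓ 2060:Sun✓ 2061:Mon 2062:Tue
Years with five Sundays: 2014, 2015, 2020, 2021, 2025, 2026, 2027, 2031, 2032, 2036, 2037, 2038, 2042, 2043, 2048, 2049, 2053, 2054, 2055, 2059, 2060 → 21.

21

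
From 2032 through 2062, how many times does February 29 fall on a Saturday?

Leap years in 2032–2062: 8 of them.
Feb 29 weekday advances by 5 (mod 7) from one leap year to the next four years later (or differs when a century non-leap intervenes).
Leap-day weekdays: 2032:Sun 2036:Fri 2040:Wed 2044:Mon 2048:Sat✓ 2052:Thu 2056:Tue 2060:Sun
Saturday: 2048 → 1.

1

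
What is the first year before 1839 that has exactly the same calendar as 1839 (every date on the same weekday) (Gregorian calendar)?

Two years share a calendar iff Jan 1 falls on the same weekday and both are leap or both are common. 1839: Jan 1 is Tuesday, common year.
1838: Jan 1 Monday, common
1837: Jan 1 Sunday, common
1836: Jan 1 Friday, leap
1835: Jan 1 Thursday, common
1834: Jan 1 Wednesday, common
1833: Jan 1 Tuesday, common
1833 matches on both conditions.

1833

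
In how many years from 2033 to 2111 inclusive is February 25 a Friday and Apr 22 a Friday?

10

Check each year's weekday for February 25 and Apr 22:
  2033: Fri/Fri ✓  2034: Sat/Sat  2035: Sun/Sun  2036: Mon/Tue  2037: Wed/Wed  2038: Thu/Thu  2039: Fri/Fri ✓  2040: Sat/Sun  2041: Mon/Mon  2042: Tue/Tue  2043: Wed/Wed  2044: Thu/Fri  2045: Sat/Sat  2046: Sun/Sun  …(51 more)…  2098: Tue/Tue  2099: Wed/Wed  2100: Thu/Thu  2101: Fri/Fri ✓  2102: Sat/Sat  2103: Sun/Sun  2104: Mon/Tue  2105: Wed/Wed  2106: Thu/Thu  2107: Fri/Fri ✓  2108: Sat/Sun  2109: Mon/Mon  2110: Tue/Tue  2111: Wed/Wed
Both conditions hold in: 2033, 2039, 2050, 2061, 2067, 2078, 2089, 2095, 2101, 2107 — 10.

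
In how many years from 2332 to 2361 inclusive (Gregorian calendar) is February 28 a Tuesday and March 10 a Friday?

Check each year's weekday for February 28 and March 10:
  2332: Sun/Thu  2333: Tue/Fri ✓  2334: Wed/Sat  2335: Thu/Sun  2336: Fri/Tue  2337: Sun/Wed  2338: Mon/Thu  2339: Tue/Fri ✓  2340: Wed/Sun  2341: Fri/Mon  2342: Sat/Tue  2343: Sun/Wed  2344: Mon/Fri  2345: Wed/Sat  2346: Thu/Sun  2347: Fri/Mon  2348: Sat/Wed  2349: Mon/Thu  2350: Tue/Fri ✓  2351: Wed/Sat  2352: Thu/Mon  2353: Sat/Tue  2354: Sun/Wed  2355: Mon/Thu  2356: Tue/Sat  2357: Thu/Sun  2358: Fri/Mon  2359: Sat/Tue  2360: Sun/Thu  2361: Tue/Fri ✓
Both conditions hold in: 2333, 2339, 2350, 2361 — 4.

4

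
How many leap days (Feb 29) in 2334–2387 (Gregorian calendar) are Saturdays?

Leap years in 2334–2387: 13 of them.
Feb 29 weekday advances by 5 (mod 7) from one leap year to the next four years later (or differs when a century non-leap intervenes).
Leap-day weekdays: 2336:Sat✓ 2340:Thu 2344:Tue 2348:Sun 2352:Fri 2356:Wed 2360:Mon 2364:Sat✓ 2368:Thu 2372:Tue 2376:Sun 2380:Fri 2384:Wed
Saturday: 2336, 2364 → 2.

2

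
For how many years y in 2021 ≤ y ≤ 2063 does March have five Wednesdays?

March has 31 days; it has five Wednesdays when Wednesday falls among the first (month-length − 28) days — i.e. when March 1 is one of Wednesday/Tuesday/Monday.
March 1 by year: 2021:Mon✓ 2022:Tue✓ 2023:Wed✓ 2024:Fri 2025:Sat 2026:Sun 2027:Mon✓ 2028:Wed✓ 2029:Thu 2030:Fri 2031:Sat 2032:Mon✓ 2033:Tue✓ 2034:Wed✓ 2035:Thu …(13 more)… 2049:Mon✓ 2050:Tue✓ 2051:Wed✓ 2052:Fri 2053:Sat 2054:Sun 2055:Mon✓ 2056:Wed✓ 2057:Thu 2058:Fri 2059:Sat 2060:Mon✓ 2061:Tue✓ 2062:Wed✓ 2063:Thu
Years with five Wednesdays: 2021, 2022, 2023, 2027, 2028, 2032, 2033, 2034, 2038, 2039, 2044, 2045, 2049, 2050, 2051, 2055, 2056, 2060, 2061, 2062 → 20.

20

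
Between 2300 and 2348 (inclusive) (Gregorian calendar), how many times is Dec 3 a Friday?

7

Track Dec 3's weekday year by year (advancing +1, or +2 across a Feb 29):
  2300: Mon  2301: Tue (+1)  2302: Wed (+1)  2303: Thu (+1)  2304: Sat (+2)
  2305: Sun (+1)  2306: Mon (+1)  2307: Tue (+1)  2308: Thu (+2)  2309: Fri (+1) ✓
  2310: Sat (+1)  2311: Sun (+1)  2312: Tue (+2)  2313: Wed (+1)  … (21 more years) …
  2335: Tue (+1)  2336: Thu (+2)  2337: Fri (+1) ✓  2338: Sat (+1)  2339: Sun (+1)
  2340: Tue (+2)  2341: Wed (+1)  2342: Thu (+1)  2343: Fri (+1) ✓  2344: Sun (+2)
  2345: Mon (+1)  2346: Tue (+1)  2347: Wed (+1)  2348: Fri (+2) ✓
Friday years: 2309, 2315, 2320, 2326, 2337, 2343, 2348 — 7 in total.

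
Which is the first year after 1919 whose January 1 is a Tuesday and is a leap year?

Jan 1 advances by 2 weekdays after a leap year and by 1 after a common year.
1919: Jan 1 is Wednesday.
1920: Thursday (leap)
1921: Saturday
1922: Sunday
1923: Monday
1924: Tuesday (leap)
1924 begins on a Tuesday and is a leap year.

1924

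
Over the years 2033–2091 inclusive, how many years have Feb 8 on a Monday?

Track Feb 8's weekday year by year (advancing +1, or +2 across a Feb 29):
  2033: Tue  2034: Wed (+1)  2035: Thu (+1)  2036: Fri (+1)  2037: Sun (+2)
  2038: Mon (+1) ✓  2039: Tue (+1)  2040: Wed (+1)  2041: Fri (+2)  2042: Sat (+1)
  2043: Sun (+1)  2044: Mon (+1) ✓  2045: Wed (+2)  2046: Thu (+1)  … (31 more years) …
  2078: Tue (+1)  2079: Wed (+1)  2080: Thu (+1)  2081: Sat (+2)  2082: Sun (+1)
  2083: Mon (+1) ✓  2084: Tue (+1)  2085: Thu (+2)  2086: Fri (+1)  2087: Sat (+1)
  2088: Sun (+1)  2089: Tue (+2)  2090: Wed (+1)  2091: Thu (+1)
Monday years: 2038, 2044, 2049, 2055, 2066, 2072, 2077, 2083 — 8 in total.

8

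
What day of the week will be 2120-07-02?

January 1, 2120 is a Monday.
July 2 is day 184 of the year, i.e. 183 days after Jan 1.
183 mod 7 = 1, so advance 1 weekday from Monday: Tuesday.

Tuesday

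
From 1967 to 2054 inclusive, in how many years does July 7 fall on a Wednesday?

Track July 7's weekday year by year (advancing +1, or +2 across a Feb 29):
  1967: Fri  1968: Sun (+2)  1969: Mon (+1)  1970: Tue (+1)  1971: Wed (+1) ✓
  1972: Fri (+2)  1973: Sat (+1)  1974: Sun (+1)  1975: Mon (+1)  1976: Wed (+2) ✓
  1977: Thu (+1)  1978: Fri (+1)  1979: Sat (+1)  1980: Mon (+2)  … (60 more years) …
  2041: Sun (+1)  2042: Mon (+1)  2043: Tue (+1)  2044: Thu (+2)  2045: Fri (+1)
  2046: Sat (+1)  2047: Sun (+1)  2048: Tue (+2)  2049: Wed (+1) ✓  2050: Thu (+1)
  2051: Fri (+1)  2052: Sun (+2)  2053: Mon (+1)  2054: Tue (+1)
Wednesday years: 1971, 1976, 1982, 1993, 1999, 2004, 2010, 2021, 2027, 2032, 2038, 2049 — 12 in total.

12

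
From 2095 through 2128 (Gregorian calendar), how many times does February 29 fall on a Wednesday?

2

Leap years in 2095–2128: 8 of them.
Feb 29 weekday advances by 5 (mod 7) from one leap year to the next four years later (or differs when a century non-leap intervenes).
Leap-day weekdays: 2096:Wed✓ 2104:Fri 2108:Wed✓ 2112:Mon 2116:Sat 2120:Thu 2124:Tue 2128:Sun
Wednesday: 2096, 2108 → 2.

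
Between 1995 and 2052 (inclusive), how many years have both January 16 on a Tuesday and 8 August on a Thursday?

3

Check each year's weekday for January 16 and 8 August:
  1995: Mon/Tue  1996: Tue/Thu ✓  1997: Thu/Fri  1998: Fri/Sat  1999: Sat/Sun  2000: Sun/Tue  2001: Tue/Wed  2002: Wed/Thu  2003: Thu/Fri  2004: Fri/Sun  2005: Sun/Mon  2006: Mon/Tue  2007: Tue/Wed  2008: Wed/Fri  …(30 more)…  2039: Sun/Mon  2040: Mon/Wed  2041: Wed/Thu  2042: Thu/Fri  2043: Fri/Sat  2044: Sat/Mon  2045: Mon/Tue  2046: Tue/Wed  2047: Wed/Thu  2048: Thu/Sat  2049: Sat/Sun  2050: Sun/Mon  2051: Mon/Tue  2052: Tue/Thu ✓
Both conditions hold in: 1996, 2024, 2052 — 3.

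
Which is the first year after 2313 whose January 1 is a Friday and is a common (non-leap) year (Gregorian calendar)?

2315

Jan 1 advances by 2 weekdays after a leap year and by 1 after a common year.
2313: Jan 1 is Wednesday.
2314: Thursday
2315: Friday
2315 begins on a Friday and is a common year.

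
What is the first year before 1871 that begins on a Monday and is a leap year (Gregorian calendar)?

Jan 1 advances by 2 weekdays after a leap year and by 1 after a common year.
1871: Jan 1 is Sunday.
1870: Saturday
1869: Friday
1868: Wednesday (leap)
1867: Tuesday
1866: Monday
1865: Sunday
1864: Friday (leap)
1863: Thursday
1862: Wednesday
1861: Tuesday
1860: Sunday (leap)
1859: Saturday
1858: Friday
1857: Thursday
1856: Tuesday (leap)
1855: Monday
1854: Sunday
1853: Saturday
1852: Thursday (leap)
1851: Wednesday
1850: Tuesday
1849: Monday
1848: Saturday (leap)
1847: Friday
1846: Thursday
1845: Wednesday
1844: Monday (leap)
1844 begins on a Monday and is a leap year.

1844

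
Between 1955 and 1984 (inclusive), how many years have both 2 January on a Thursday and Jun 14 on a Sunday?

1

Check each year's weekday for 2 January and Jun 14:
  1955: Sun/Tue  1956: Mon/Thu  1957: Wed/Fri  1958: Thu/Sat  1959: Fri/Sun  1960: Sat/Tue  1961: Mon/Wed  1962: Tue/Thu  1963: Wed/Fri  1964: Thu/Sun ✓  1965: Sat/Mon  1966: Sun/Tue  1967: Mon/Wed  1968: Tue/Fri  1969: Thu/Sat  1970: Fri/Sun  1971: Sat/Mon  1972: Sun/Wed  1973: Tue/Thu  1974: Wed/Fri  1975: Thu/Sat  1976: Fri/Mon  1977: Sun/Tue  1978: Mon/Wed  1979: Tue/Thu  1980: Wed/Sat  1981: Fri/Sun  1982: Sat/Mon  1983: Sun/Tue  1984: Mon/Thu
Both conditions hold in: 1964 — 1.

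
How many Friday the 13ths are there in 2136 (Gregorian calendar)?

Check the 13th of each month of 2136: Jan 13: Fri, Feb 13: Mon, Mar 13: Tue, Apr 13: Fri, May 13: Sun, Jun 13: Wed, Jul 13: Fri, Aug 13: Mon, Sep 13: Thu, Oct 13: Sat, Nov 13: Tue, Dec 13: Thu.
Friday occurs in January, April, July — 3 months.

3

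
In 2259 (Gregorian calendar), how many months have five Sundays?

4

A month of length L has five Sundays iff its first Sunday is on day ≤ L−28 (so day 1–3 in a 31-day month, 1–2 in a 30-day month, day 1 in a leap February).
Checking each month of 2259: Jan starts Sat (31d) ✓; Feb starts Tue (28d); Mar starts Tue (31d); Apr starts Fri (30d); May starts Sun (31d) ✓; Jun starts Wed (30d); Jul starts Fri (31d) ✓; Aug starts Mon (31d); Sep starts Thu (30d); Oct starts Sat (31d) ✓; Nov starts Tue (30d); Dec starts Thu (31d).
Five-Sunday months: January, May, July, October → 4.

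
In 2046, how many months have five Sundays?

A month of length L has five Sundays iff its first Sunday is on day ≤ L−28 (so day 1–3 in a 31-day month, 1–2 in a 30-day month, day 1 in a leap February).
Checking each month of 2046: Jan starts Mon (31d); Feb starts Thu (28d); Mar starts Thu (31d); Apr starts Sun (30d) ✓; May starts Tue (31d); Jun starts Fri (30d); Jul starts Sun (31d) ✓; Aug starts Wed (31d); Sep starts Sat (30d) ✓; Oct starts Mon (31d); Nov starts Thu (30d); Dec starts Sat (31d) ✓.
Five-Sunday months: April, July, September, December → 4.

4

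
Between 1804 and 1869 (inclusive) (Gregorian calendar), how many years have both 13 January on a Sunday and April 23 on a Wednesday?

2

Check each year's weekday for 13 January and April 23:
  1804: Fri/Mon  1805: Sun/Tue  1806: Mon/Wed  1807: Tue/Thu  1808: Wed/Sat  1809: Fri/Sun  1810: Sat/Mon  1811: Sun/Tue  1812: Mon/Thu  1813: Wed/Fri  1814: Thu/Sat  1815: Fri/Sun  1816: Sat/Tue  1817: Mon/Wed  …(38 more)…  1856: Sun/Wed ✓  1857: Tue/Thu  1858: Wed/Fri  1859: Thu/Sat  1860: Fri/Mon  1861: Sun/Tue  1862: Mon/Wed  1863: Tue/Thu  1864: Wed/Sat  1865: Fri/Sun  1866: Sat/Mon  1867: Sun/Tue  1868: Mon/Thu  1869: Wed/Fri
Both conditions hold in: 1828, 1856 — 2.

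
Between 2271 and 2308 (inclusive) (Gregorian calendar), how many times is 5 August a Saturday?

6

Track 5 August's weekday year by year (advancing +1, or +2 across a Feb 29):
  2271: Sat ✓  2272: Mon (+2)  2273: Tue (+1)  2274: Wed (+1)  2275: Thu (+1)
  2276: Sat (+2) ✓  2277: Sun (+1)  2278: Mon (+1)  2279: Tue (+1)  2280: Thu (+2)
  2281: Fri (+1)  2282: Sat (+1) ✓  2283: Sun (+1)  2284: Tue (+2)  … (10 more years) …
  2295: Mon (+1)  2296: Wed (+2)  2297: Thu (+1)  2298: Fri (+1)  2299: Sat (+1) ✓
  2300: Sun (+1)  2301: Mon (+1)  2302: Tue (+1)  2303: Wed (+1)  2304: Fri (+2)
  2305: Sat (+1) ✓  2306: Sun (+1)  2307: Mon (+1)  2308: Wed (+2)
Saturday years: 2271, 2276, 2282, 2293, 2299, 2305 — 6 in total.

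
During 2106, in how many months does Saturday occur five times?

A month of length L has five Saturdays iff its first Saturday is on day ≤ L−28 (so day 1–3 in a 31-day month, 1–2 in a 30-day month, day 1 in a leap February).
Checking each month of 2106: Jan starts Fri (31d) ✓; Feb starts Mon (28d); Mar starts Mon (31d); Apr starts Thu (30d); May starts Sat (31d) ✓; Jun starts Tue (30d); Jul starts Thu (31d) ✓; Aug starts Sun (31d); Sep starts Wed (30d); Oct starts Fri (31d) ✓; Nov starts Mon (30d); Dec starts Wed (31d).
Five-Saturday months: January, May, July, October → 4.

4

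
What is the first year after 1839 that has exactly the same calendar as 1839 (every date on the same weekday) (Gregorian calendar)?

1850

Two years share a calendar iff Jan 1 falls on the same weekday and both are leap or both are common. 1839: Jan 1 is Tuesday, common year.
1840: Jan 1 Wednesday, leap
1841: Jan 1 Friday, common
1842: Jan 1 Saturday, common
1843: Jan 1 Sunday, common
1844: Jan 1 Monday, leap
1845: Jan 1 Wednesday, common
1846: Jan 1 Thursday, common
1847: Jan 1 Friday, common
1848: Jan 1 Saturday, leap
1849: Jan 1 Monday, common
1850: Jan 1 Tuesday, common
1850 matches on both conditions.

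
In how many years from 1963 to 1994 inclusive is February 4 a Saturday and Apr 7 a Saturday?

1

Check each year's weekday for February 4 and Apr 7:
  1963: Mon/Sun  1964: Tue/Tue  1965: Thu/Wed  1966: Fri/Thu  1967: Sat/Fri  1968: Sun/Sun  1969: Tue/Mon  1970: Wed/Tue  1971: Thu/Wed  1972: Fri/Fri  1973: Sun/Sat  1974: Mon/Sun  1975: Tue/Mon  1976: Wed/Wed  …(4 more)…  1981: Wed/Tue  1982: Thu/Wed  1983: Fri/Thu  1984: Sat/Sat ✓  1985: Mon/Sun  1986: Tue/Mon  1987: Wed/Tue  1988: Thu/Thu  1989: Sat/Fri  1990: Sun/Sat  1991: Mon/Sun  1992: Tue/Tue  1993: Thu/Wed  1994: Fri/Thu
Both conditions hold in: 1984 — 1.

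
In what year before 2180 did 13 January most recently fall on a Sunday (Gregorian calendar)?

2171

From one year to the next, a fixed date's weekday advances by 1, or by 2 when a Feb 29 lies between the two dates.
2180: January 13 is Thursday.
2179: Wednesday (−1)
2178: Tuesday (−1)
2177: Monday (−1)
2176: Saturday (−2)
2175: Friday (−1)
2174: Thursday (−1)
2173: Wednesday (−1)
2172: Monday (−2)
2171: Sunday (−1)
13 January falls on a Sunday in 2171.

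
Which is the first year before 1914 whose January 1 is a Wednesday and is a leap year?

1908

Jan 1 advances by 2 weekdays after a leap year and by 1 after a common year.
1914: Jan 1 is Thursday.
1913: Wednesday
1912: Monday (leap)
1911: Sunday
1910: Saturday
1909: Friday
1908: Wednesday (leap)
1908 begins on a Wednesday and is a leap year.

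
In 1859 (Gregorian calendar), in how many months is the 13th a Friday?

Check the 13th of each month of 1859: Jan 13: Thu, Feb 13: Sun, Mar 13: Sun, Apr 13: Wed, May 13: Fri, Jun 13: Mon, Jul 13: Wed, Aug 13: Sat, Sep 13: Tue, Oct 13: Thu, Nov 13: Sun, Dec 13: Tue.
Friday occurs in May — 1 month.

1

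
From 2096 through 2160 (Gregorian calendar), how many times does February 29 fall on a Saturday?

2

Leap years in 2096–2160: 16 of them.
Feb 29 weekday advances by 5 (mod 7) from one leap year to the next four years later (or differs when a century non-leap intervenes).
Leap-day weekdays: 2096:Wed 2104:Fri 2108:Wed 2112:Mon 2116:Sat✓ 2120:Thu 2124:Tue 2128:Sun 2132:Fri 2136:Wed 2140:Mon 2144:Sat✓ 2148:Thu 2152:Tue 2156:Sun 2160:Fri
Saturday: 2116, 2144 → 2.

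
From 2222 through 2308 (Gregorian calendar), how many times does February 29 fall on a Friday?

Leap years in 2222–2308: 21 of them.
Feb 29 weekday advances by 5 (mod 7) from one leap year to the next four years later (or differs when a century non-leap intervenes).
Leap-day weekdays: 2224:Sun 2228:Fri✓ 2232:Wed 2236:Mon 2240:Sat 2244:Thu 2248:Tue 2252:Sun 2256:Fri✓ 2260:Wed 2264:Mon 2268:Sat 2272:Thu 2276:Tue 2280:Sun 2284:Fri✓ 2288:Wed 2292:Mon 2296:Sat 2304:Mon 2308:Sat
Friday: 2228, 2256, 2284 → 3.

3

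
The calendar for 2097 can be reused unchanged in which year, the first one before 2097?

2086

Two years share a calendar iff Jan 1 falls on the same weekday and both are leap or both are common. 2097: Jan 1 is Tuesday, common year.
2096: Jan 1 Sunday, leap
2095: Jan 1 Saturday, common
2094: Jan 1 Friday, common
2093: Jan 1 Thursday, common
2092: Jan 1 Tuesday, leap
2091: Jan 1 Monday, common
2090: Jan 1 Sunday, common
2089: Jan 1 Saturday, common
2088: Jan 1 Thursday, leap
2087: Jan 1 Wednesday, common
2086: Jan 1 Tuesday, common
2086 matches on both conditions.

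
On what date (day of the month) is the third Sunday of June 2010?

20

June 1, 2010 is a Tuesday, so the first Sunday is the 6th.
The third Sunday is 6 + 14 = 20.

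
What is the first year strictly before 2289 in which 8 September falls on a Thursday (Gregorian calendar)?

2287

From one year to the next, a fixed date's weekday advances by 1, or by 2 when a Feb 29 lies between the two dates.
2289: September 8 is Sunday.
2288: Saturday (−1)
2287: Thursday (−2)
8 September falls on a Thursday in 2287.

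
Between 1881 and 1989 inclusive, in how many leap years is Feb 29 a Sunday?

Leap years in 1881–1989: 26 of them.
Feb 29 weekday advances by 5 (mod 7) from one leap year to the next four years later (or differs when a century non-leap intervenes).
Leap-day weekdays: 1884:Fri 1888:Wed 1892:Mon 1896:Sat 1904:Mon 1908:Sat 1912:Thu 1916:Tue 1920:Sun✓ 1924:Fri 1928:Wed 1932:Mon 1936:Sat 1940:Thu 1944:Tue 1948:Sun✓ 1952:Fri 1956:Wed 1960:Mon 1964:Sat 1968:Thu 1972:Tue 1976:Sun✓ 1980:Fri 1984:Wed 1988:Mon
Sunday: 1920, 1948, 1976 → 3.

3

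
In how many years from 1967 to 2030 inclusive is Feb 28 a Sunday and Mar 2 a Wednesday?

Check each year's weekday for Feb 28 and Mar 2:
  1967: Tue/Thu  1968: Wed/Sat  1969: Fri/Sun  1970: Sat/Mon  1971: Sun/Tue  1972: Mon/Thu  1973: Wed/Fri  1974: Thu/Sat  1975: Fri/Sun  1976: Sat/Tue  1977: Mon/Wed  1978: Tue/Thu  1979: Wed/Fri  1980: Thu/Sun  …(36 more)…  2017: Tue/Thu  2018: Wed/Fri  2019: Thu/Sat  2020: Fri/Mon  2021: Sun/Tue  2022: Mon/Wed  2023: Tue/Thu  2024: Wed/Sat  2025: Fri/Sun  2026: Sat/Mon  2027: Sun/Tue  2028: Mon/Thu  2029: Wed/Fri  2030: Thu/Sat
Both conditions hold in: 1988, 2016 — 2.

2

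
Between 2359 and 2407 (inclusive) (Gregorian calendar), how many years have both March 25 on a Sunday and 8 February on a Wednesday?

1

Check each year's weekday for March 25 and 8 February:
  2359: Wed/Sun  2360: Fri/Mon  2361: Sat/Wed  2362: Sun/Thu  2363: Mon/Fri  2364: Wed/Sat  2365: Thu/Mon  2366: Fri/Tue  2367: Sat/Wed  2368: Mon/Thu  2369: Tue/Sat  2370: Wed/Sun  2371: Thu/Mon  2372: Sat/Tue  …(21 more)…  2394: Fri/Tue  2395: Sat/Wed  2396: Mon/Thu  2397: Tue/Sat  2398: Wed/Sun  2399: Thu/Mon  2400: Sat/Tue  2401: Sun/Thu  2402: Mon/Fri  2403: Tue/Sat  2404: Thu/Sun  2405: Fri/Tue  2406: Sat/Wed  2407: Sun/Thu
Both conditions hold in: 2384 — 1.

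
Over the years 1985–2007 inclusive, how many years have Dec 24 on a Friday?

3

Track Dec 24's weekday year by year (advancing +1, or +2 across a Feb 29):
  1985: Tue  1986: Wed (+1)  1987: Thu (+1)  1988: Sat (+2)  1989: Sun (+1)
  1990: Mon (+1)  1991: Tue (+1)  1992: Thu (+2)  1993: Fri (+1) ✓  1994: Sat (+1)
  1995: Sun (+1)  1996: Tue (+2)  1997: Wed (+1)  1998: Thu (+1)  1999: Fri (+1) ✓
  2000: Sun (+2)  2001: Mon (+1)  2002: Tue (+1)  2003: Wed (+1)  2004: Fri (+2) ✓
  2005: Sat (+1)  2006: Sun (+1)  2007: Mon (+1)
Friday years: 1993, 1999, 2004 — 3 in total.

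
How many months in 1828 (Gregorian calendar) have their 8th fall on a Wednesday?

Check the 8th of each month of 1828: Jan 8: Tue, Feb 8: Fri, Mar 8: Sat, Apr 8: Tue, May 8: Thu, Jun 8: Sun, Jul 8: Tue, Aug 8: Fri, Sep 8: Mon, Oct 8: Wed, Nov 8: Sat, Dec 8: Mon.
Wednesday occurs in October — 1 month.

1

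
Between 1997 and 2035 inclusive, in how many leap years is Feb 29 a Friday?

1

Leap years in 1997–2035: 9 of them.
Feb 29 weekday advances by 5 (mod 7) from one leap year to the next four years later (or differs when a century non-leap intervenes).
Leap-day weekdays: 2000:Tue 2004:Sun 2008:Fri✓ 2012:Wed 2016:Mon 2020:Sat 2024:Thu 2028:Tue 2032:Sun
Friday: 2008 → 1.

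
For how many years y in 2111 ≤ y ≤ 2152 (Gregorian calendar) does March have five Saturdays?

March has 31 days; it has five Saturdays when Saturday falls among the first (month-length − 28) days — i.e. when March 1 is one of Saturday/Friday/Thursday.
March 1 by year: 2111:Sun 2112:Tue 2113:Wed 2114:Thu✓ 2115:Fri✓ 2116:Sun 2117:Mon 2118:Tue 2119:Wed 2120:Fri✓ 2121:Sat✓ 2122:Sun 2123:Mon 2124:Wed 2125:Thu✓ …(12 more)… 2138:Sat✓ 2139:Sun 2140:Tue 2141:Wed 2142:Thu✓ 2143:Fri✓ 2144:Sun 2145:Mon 2146:Tue 2147:Wed 2148:Fri✓ 2149:Sat✓ 2150:Sun 2151:Mon 2152:Wed
Years with five Saturdays: 2114, 2115, 2120, 2121, 2125, 2126, 2127, 2131, 2132, 2136, 2137, 2138, 2142, 2143, 2148, 2149 → 16.

16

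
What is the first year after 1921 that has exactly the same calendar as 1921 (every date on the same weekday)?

Two years share a calendar iff Jan 1 falls on the same weekday and both are leap or both are common. 1921: Jan 1 is Saturday, common year.
1922: Jan 1 Sunday, common
1923: Jan 1 Monday, common
1924: Jan 1 Tuesday, leap
1925: Jan 1 Thursday, common
1926: Jan 1 Friday, common
1927: Jan 1 Saturday, common
1927 matches on both conditions.

1927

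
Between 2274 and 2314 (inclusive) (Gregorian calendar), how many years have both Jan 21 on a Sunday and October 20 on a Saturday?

5

Check each year's weekday for Jan 21 and October 20:
  2274: Wed/Tue  2275: Thu/Wed  2276: Fri/Fri  2277: Sun/Sat ✓  2278: Mon/Sun  2279: Tue/Mon  2280: Wed/Wed  2281: Fri/Thu  2282: Sat/Fri  2283: Sun/Sat ✓  2284: Mon/Mon  2285: Wed/Tue  2286: Thu/Wed  2287: Fri/Thu  …(13 more)…  2301: Mon/Sun  2302: Tue/Mon  2303: Wed/Tue  2304: Thu/Thu  2305: Sat/Fri  2306: Sun/Sat ✓  2307: Mon/Sun  2308: Tue/Tue  2309: Thu/Wed  2310: Fri/Thu  2311: Sat/Fri  2312: Sun/Sun  2313: Tue/Mon  2314: Wed/Tue
Both conditions hold in: 2277, 2283, 2294, 2300, 2306 — 5.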